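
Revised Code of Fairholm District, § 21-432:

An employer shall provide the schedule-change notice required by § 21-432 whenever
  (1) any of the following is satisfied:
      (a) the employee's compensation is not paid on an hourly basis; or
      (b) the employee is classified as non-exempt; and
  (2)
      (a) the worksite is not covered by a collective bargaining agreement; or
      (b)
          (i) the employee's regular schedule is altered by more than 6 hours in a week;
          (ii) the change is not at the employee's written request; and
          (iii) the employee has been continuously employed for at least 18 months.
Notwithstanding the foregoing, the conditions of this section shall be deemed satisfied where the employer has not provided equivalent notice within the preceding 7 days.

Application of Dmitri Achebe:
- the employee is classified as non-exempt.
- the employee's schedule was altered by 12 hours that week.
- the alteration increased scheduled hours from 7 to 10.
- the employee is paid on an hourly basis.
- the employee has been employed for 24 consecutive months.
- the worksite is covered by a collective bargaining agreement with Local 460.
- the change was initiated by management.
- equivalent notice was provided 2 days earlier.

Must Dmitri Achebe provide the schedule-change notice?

(a) not (hourly-paid) — fails.
(b) non-exempt — holds.
(1): F OR T → true.
(a) no CBA — not met.
(i) schedule shift > 6h — holds.
(ii) not employee-requested — met.
(iii) tenure ≥ 18 mo. — met.
(b) = T AND T AND T = true.
(2): F OR T → true.
So Overall is satisfied (T AND T).
Exception (no recent notice) — not satisfied.
Result: main true OR exception false → true.

Yes — required.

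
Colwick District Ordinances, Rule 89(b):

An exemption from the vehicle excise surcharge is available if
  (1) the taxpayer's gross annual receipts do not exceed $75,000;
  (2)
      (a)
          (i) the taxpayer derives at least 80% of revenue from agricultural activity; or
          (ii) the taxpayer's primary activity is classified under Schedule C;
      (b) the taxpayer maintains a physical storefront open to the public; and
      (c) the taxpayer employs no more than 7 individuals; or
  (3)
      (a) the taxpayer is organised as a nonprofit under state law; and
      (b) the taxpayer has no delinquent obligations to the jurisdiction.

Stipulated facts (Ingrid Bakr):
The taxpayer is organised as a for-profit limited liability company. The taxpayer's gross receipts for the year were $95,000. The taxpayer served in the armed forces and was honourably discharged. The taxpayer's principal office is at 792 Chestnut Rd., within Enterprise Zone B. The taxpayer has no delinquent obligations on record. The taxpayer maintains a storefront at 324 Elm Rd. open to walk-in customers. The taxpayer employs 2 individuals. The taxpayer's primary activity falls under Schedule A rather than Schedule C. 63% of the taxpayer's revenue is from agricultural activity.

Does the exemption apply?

(1) receipts ≤ $75,000 — not satisfied.
(i) ≥80% agricultural — fails.
(ii) Schedule C activity — not satisfied.
(a) = F OR F = false.
(b) has storefront — satisfied.
(c) ≤ 7 employees — holds.
(2): F AND T AND T → false.
(a) nonprofit — not met.
(b) no delinquency — satisfied.
(3) = F AND T = false.
Overall = F OR F OR F = false.

No — not exempt.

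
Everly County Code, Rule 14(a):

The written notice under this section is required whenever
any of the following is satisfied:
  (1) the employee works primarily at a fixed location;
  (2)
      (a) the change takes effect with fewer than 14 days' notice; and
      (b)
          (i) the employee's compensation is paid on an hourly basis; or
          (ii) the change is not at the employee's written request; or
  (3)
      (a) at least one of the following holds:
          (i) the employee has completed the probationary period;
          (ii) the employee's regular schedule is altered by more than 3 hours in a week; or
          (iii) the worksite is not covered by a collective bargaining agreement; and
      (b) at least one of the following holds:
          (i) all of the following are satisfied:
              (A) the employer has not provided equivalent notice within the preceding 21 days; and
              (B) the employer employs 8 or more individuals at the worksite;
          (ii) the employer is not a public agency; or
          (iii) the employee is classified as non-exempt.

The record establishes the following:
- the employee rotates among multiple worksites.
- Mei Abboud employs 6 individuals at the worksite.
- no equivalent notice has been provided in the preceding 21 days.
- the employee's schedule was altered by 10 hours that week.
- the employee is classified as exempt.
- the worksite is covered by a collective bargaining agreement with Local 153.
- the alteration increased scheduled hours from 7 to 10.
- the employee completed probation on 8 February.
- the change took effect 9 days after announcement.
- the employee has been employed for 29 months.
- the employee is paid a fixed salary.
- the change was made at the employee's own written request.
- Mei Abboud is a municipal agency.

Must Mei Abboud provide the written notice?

No — not required.

(1) fixed location — not met.
(a) < 14 days' notice — satisfied.
(i) hourly-paid — not met.
(ii) not employee-requested — not satisfied.
(b): F OR F → false.
So (2) is not satisfied (T AND F).
(i) past probation — satisfied.
(ii) schedule shift > 3h — satisfied.
(iii) no CBA — fails.
(a) = T OR T OR F = true.
(A) no recent notice — holds.
(B) ≥ 8 at site — fails.
(i) = T AND F = false.
(ii) not (public agency) — fails.
(iii) non-exempt — not satisfied.
So (b) is not satisfied (F OR F OR F).
(3): T AND F → false.
So Overall is not satisfied (F OR F OR F).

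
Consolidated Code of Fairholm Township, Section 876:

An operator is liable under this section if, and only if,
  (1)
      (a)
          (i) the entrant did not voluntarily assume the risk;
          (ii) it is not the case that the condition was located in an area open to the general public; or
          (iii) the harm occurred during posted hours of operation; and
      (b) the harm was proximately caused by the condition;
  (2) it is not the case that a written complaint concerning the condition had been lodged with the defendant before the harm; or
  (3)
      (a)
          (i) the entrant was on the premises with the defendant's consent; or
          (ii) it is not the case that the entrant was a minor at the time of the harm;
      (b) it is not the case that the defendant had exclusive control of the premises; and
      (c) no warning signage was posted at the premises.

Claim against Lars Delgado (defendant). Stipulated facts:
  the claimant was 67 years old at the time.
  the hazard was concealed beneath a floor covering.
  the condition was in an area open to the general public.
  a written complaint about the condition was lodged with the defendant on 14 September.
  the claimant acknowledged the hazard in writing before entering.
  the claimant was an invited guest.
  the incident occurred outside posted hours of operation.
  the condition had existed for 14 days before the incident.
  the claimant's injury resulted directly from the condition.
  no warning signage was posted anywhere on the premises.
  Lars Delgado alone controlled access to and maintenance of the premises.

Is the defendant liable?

No — not liable.

(i) no assumed risk — not satisfied.
(ii) not (public area) — not met.
(iii) during posted hours — not met.
(a) = F OR F OR F = false.
(b) proximate cause — met.
(1): F AND T → false.
(2) not (complaint lodged) — not satisfied.
(i) consent to enter — holds.
(ii) not (entrant a minor) — satisfied.
(a) = T OR T = true.
(b) not (exclusive control) — fails.
(c) no signage posted — satisfied.
(3): T AND F AND T → false.
Overall: F OR F OR F → false.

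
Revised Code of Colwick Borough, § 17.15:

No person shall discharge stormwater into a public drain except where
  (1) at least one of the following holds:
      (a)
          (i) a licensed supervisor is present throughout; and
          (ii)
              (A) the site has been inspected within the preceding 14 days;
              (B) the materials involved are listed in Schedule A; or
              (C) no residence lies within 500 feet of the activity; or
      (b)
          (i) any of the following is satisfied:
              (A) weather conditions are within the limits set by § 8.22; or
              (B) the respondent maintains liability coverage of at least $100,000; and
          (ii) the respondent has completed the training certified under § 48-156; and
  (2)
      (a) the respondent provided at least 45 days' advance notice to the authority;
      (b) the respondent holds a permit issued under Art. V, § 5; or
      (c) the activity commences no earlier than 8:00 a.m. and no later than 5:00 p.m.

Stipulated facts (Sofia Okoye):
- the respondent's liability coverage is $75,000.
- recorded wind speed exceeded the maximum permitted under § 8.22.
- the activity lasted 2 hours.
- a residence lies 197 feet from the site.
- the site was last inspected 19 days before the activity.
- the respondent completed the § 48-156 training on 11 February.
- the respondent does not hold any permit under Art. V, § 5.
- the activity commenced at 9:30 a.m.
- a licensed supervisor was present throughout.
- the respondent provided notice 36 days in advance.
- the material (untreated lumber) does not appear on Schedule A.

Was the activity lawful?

No — unlawful.

(i) supervisor present — met.
(A) site inspected — fails.
(B) Schedule A material — not met.
(C) no residence in 500 ft — fails.
(ii): F OR F OR F → false.
(a) = T AND F = false.
(A) weather ok — not met.
(B) coverage ≥ $100,000 — not met.
(i): F OR F → false.
(ii) training certified — met.
So (b) is not satisfied (F AND T).
So (1) is not satisfied (F OR F).
(a) ≥45 days' notice — not satisfied.
(b) holds permit — not satisfied.
(c) start within hours — satisfied.
(2) = F OR F OR T = true.
Overall = F AND T = false.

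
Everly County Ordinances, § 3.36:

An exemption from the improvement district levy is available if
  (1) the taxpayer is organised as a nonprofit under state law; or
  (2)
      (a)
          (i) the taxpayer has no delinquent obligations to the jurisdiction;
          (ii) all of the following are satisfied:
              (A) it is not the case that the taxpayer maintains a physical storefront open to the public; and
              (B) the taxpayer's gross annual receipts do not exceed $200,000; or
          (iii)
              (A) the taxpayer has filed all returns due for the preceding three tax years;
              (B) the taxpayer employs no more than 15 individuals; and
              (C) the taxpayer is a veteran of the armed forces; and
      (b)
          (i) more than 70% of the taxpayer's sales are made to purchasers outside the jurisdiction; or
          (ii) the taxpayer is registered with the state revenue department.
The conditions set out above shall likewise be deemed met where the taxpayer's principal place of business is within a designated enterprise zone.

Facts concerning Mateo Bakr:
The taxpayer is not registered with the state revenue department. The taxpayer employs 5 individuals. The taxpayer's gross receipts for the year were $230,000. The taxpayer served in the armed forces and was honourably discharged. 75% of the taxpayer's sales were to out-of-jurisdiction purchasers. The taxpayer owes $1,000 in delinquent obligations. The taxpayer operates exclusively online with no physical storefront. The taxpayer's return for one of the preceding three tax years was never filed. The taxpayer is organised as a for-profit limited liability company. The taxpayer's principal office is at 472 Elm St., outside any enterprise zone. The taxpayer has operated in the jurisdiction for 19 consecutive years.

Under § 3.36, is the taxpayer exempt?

No — not exempt.

(1) nonprofit — not met.
(i) no delinquency — not satisfied.
(A) not (has storefront) — met.
(B) receipts ≤ $200,000 — not satisfied.
(ii) = T AND F = false.
(A) returns current — fails.
(B) ≤ 15 employees — satisfied.
(C) veteran — holds.
(iii) = F AND T AND T = false.
(a): F OR F OR F → false.
(i) >70% out-of-jur. sales — satisfied.
(ii) state-registered — fails.
(b) = T OR F = true.
(2) = F AND T = false.
So Overall is not satisfied (F OR F).
Exception (in enterprise zone) — not satisfied.
Result: main false OR exception false → false.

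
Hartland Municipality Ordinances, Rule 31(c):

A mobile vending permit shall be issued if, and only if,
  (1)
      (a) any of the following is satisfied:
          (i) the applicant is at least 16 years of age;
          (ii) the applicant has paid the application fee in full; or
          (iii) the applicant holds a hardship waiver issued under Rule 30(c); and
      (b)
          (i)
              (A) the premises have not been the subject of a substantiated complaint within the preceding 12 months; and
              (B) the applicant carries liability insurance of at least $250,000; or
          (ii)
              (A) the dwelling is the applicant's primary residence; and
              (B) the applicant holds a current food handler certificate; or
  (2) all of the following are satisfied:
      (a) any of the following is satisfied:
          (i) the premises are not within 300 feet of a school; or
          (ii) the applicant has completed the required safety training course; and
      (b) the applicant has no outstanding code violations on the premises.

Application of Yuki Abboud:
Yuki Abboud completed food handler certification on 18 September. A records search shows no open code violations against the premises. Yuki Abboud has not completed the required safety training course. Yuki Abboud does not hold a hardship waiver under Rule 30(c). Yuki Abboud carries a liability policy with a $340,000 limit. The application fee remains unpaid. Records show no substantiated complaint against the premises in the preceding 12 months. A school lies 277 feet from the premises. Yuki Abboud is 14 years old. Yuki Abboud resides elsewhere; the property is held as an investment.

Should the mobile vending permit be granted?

(i) age ≥ 16 — not satisfied.
(ii) fee paid — fails.
(iii) hardship waiver — not met.
(a) = F OR F OR F = false.
(A) no complaint in 12 mo. — holds.
(B) insurance ≥ $250,000 — holds.
(i): T AND T → true.
(A) primary residence — fails.
(B) food handler cert. — satisfied.
(ii): F AND T → false.
(b): T OR F → true.
(1): F AND T → false.
(i) ≥300 ft from school — fails.
(ii) safety training — not satisfied.
(a) = F OR F = false.
(b) no code violations — met.
(2) = F AND T = false.
Overall = F OR F = false.

No — denied.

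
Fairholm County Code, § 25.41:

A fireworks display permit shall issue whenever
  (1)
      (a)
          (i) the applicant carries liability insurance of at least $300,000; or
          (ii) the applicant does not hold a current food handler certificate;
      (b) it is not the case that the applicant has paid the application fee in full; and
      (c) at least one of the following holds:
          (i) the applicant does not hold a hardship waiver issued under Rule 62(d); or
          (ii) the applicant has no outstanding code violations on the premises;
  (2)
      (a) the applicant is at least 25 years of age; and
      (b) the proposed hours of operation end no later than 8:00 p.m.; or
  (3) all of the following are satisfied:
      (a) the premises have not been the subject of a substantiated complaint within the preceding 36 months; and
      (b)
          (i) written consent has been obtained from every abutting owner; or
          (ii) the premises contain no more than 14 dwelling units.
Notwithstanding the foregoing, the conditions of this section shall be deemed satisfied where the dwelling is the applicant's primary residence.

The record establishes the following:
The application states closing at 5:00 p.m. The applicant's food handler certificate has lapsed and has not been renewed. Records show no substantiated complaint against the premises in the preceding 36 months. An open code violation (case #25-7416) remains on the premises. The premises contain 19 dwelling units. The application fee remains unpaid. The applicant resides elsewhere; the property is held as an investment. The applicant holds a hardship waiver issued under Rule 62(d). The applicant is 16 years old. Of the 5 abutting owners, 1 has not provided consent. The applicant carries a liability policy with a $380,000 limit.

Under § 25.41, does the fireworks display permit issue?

(i) insurance ≥ $300,000 — holds.
(ii) not (food handler cert.) — met.
(a): T OR T → true.
(b) not (fee paid) — met.
(i) not (hardship waiver) — fails.
(ii) no code violations — not met.
So (c) is not satisfied (F OR F).
So (1) is not satisfied (T AND T AND F).
(a) age ≥ 25 — fails.
(b) closes by 8 p.m. — holds.
(2): F AND T → false.
(a) no complaint in 36 mo. — holds.
(i) all abutters consent — not met.
(ii) ≤ 14 units — fails.
(b): F OR F → false.
(3) = T AND F = false.
So Overall is not satisfied (F OR F OR F).
Exception (primary residence) — not satisfied.
Result: main false OR exception false → false.

No — denied.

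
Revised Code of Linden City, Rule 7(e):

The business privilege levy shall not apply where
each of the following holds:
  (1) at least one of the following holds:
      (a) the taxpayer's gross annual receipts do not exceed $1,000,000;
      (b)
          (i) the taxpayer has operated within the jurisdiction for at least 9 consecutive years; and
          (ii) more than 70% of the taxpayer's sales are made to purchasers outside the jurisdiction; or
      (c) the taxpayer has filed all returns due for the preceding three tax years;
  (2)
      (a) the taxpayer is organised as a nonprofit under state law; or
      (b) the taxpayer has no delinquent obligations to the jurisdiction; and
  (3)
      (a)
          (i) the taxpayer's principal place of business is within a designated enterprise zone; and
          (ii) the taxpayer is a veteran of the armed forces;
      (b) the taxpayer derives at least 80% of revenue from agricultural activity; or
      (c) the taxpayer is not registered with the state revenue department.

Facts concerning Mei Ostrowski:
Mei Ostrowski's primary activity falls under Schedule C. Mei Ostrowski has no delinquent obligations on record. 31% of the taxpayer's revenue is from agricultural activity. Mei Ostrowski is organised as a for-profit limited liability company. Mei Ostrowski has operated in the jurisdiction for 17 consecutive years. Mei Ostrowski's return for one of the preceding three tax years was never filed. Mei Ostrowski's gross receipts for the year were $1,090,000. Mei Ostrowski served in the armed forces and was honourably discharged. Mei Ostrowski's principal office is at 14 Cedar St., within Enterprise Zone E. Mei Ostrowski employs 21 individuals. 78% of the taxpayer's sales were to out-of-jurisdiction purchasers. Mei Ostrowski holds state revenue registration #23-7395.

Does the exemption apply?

Yes — exempt.

(a) receipts ≤ $1,000,000 — not satisfied.
(i) ≥ 9 yrs in jurisdiction — holds.
(ii) >70% out-of-jur. sales — satisfied.
So (b) is satisfied (T AND T).
(c) returns current — not met.
(1) = F OR T OR F = true.
(a) nonprofit — not met.
(b) no delinquency — satisfied.
(2) = F OR T = true.
(i) in enterprise zone — holds.
(ii) veteran — met.
(a): T AND T → true.
(b) ≥80% agricultural — fails.
(c) not (state-registered) — not met.
(3): T OR F OR F → true.
So Overall is satisfied (T AND T AND T).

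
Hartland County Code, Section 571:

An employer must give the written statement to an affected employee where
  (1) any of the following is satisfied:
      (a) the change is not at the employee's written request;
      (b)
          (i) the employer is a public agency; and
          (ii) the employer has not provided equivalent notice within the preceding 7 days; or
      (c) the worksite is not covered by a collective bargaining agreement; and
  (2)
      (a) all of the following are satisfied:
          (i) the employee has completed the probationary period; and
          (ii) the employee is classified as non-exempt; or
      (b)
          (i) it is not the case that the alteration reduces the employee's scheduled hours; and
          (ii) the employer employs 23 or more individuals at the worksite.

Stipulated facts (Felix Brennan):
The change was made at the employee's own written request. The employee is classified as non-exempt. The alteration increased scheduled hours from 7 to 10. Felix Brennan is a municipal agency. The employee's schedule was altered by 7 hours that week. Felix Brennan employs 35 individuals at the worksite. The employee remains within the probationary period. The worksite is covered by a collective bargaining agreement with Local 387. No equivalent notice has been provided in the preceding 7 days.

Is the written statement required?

Yes — required.

(a) not employee-requested — not satisfied.
(i) public agency — met.
(ii) no recent notice — holds.
So (b) is satisfied (T AND T).
(c) no CBA — not satisfied.
(1): F OR T OR F → true.
(i) past probation — not met.
(ii) non-exempt — met.
(a): F AND T → false.
(i) not (hours reduced) — met.
(ii) ≥ 23 at site — holds.
So (b) is satisfied (T AND T).
(2): F OR T → true.
So Overall is satisfied (T AND T).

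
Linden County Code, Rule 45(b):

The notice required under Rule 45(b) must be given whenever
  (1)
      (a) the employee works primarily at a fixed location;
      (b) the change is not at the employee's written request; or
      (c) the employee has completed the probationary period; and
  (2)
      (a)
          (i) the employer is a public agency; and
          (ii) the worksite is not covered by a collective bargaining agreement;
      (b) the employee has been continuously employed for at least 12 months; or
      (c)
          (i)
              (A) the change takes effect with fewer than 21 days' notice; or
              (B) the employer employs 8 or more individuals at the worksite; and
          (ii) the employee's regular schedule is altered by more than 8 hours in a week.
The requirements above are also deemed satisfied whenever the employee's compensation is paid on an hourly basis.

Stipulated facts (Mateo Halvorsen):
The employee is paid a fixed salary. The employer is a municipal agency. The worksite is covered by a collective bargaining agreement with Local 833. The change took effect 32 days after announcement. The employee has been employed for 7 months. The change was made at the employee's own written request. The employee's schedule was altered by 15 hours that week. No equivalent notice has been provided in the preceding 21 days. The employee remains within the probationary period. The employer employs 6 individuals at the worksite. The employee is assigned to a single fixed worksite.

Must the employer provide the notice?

No — not required.

(a) fixed location — holds.
(b) not employee-requested — not met.
(c) past probation — not satisfied.
So (1) is satisfied (T OR F OR F).
(i) public agency — satisfied.
(ii) no CBA — fails.
(a): T AND F → false.
(b) tenure ≥ 12 mo. — fails.
(A) < 21 days' notice — not met.
(B) ≥ 8 at site — not met.
(i) = F OR F = false.
(ii) schedule shift > 8h — holds.
(c): F AND T → false.
(2): F OR F OR F → false.
So Overall is not satisfied (T AND F).
Exception (hourly-paid) — not satisfied.
Result: main false OR exception false → false.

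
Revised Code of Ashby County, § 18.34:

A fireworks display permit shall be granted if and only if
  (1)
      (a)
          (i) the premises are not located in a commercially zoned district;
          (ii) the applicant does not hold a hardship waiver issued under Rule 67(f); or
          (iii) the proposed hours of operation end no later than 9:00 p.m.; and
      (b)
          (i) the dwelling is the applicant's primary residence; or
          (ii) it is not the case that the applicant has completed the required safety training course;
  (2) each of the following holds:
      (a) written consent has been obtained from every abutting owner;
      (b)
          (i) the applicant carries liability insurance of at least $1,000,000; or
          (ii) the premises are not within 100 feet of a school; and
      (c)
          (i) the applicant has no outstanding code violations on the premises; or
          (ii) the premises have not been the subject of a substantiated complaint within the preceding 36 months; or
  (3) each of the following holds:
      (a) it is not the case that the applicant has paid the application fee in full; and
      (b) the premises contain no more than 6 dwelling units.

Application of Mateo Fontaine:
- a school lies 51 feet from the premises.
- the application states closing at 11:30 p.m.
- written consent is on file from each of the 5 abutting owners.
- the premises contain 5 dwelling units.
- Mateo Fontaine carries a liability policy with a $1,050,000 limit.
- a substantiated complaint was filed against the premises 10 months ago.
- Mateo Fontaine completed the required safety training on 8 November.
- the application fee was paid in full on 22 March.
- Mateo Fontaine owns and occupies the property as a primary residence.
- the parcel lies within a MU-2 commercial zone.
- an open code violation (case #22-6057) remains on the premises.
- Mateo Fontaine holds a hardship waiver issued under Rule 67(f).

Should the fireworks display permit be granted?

No — denied.

(i) not (commercially zoned) — not met.
(ii) not (hardship waiver) — not satisfied.
(iii) closes by 9 p.m. — fails.
So (a) is not satisfied (F OR F OR F).
(i) primary residence — holds.
(ii) not (safety training) — fails.
So (b) is satisfied (T OR F).
So (1) is not satisfied (F AND T).
(a) all abutters consent — met.
(i) insurance ≥ $1,000,000 — satisfied.
(ii) ≥100 ft from school — fails.
(b) = T OR F = true.
(i) no code violations — fails.
(ii) no complaint in 36 mo. — not met.
So (c) is not satisfied (F OR F).
(2): T AND T AND F → false.
(a) not (fee paid) — not met.
(b) ≤ 6 units — satisfied.
(3): F AND T → false.
Overall = F OR F OR F = false.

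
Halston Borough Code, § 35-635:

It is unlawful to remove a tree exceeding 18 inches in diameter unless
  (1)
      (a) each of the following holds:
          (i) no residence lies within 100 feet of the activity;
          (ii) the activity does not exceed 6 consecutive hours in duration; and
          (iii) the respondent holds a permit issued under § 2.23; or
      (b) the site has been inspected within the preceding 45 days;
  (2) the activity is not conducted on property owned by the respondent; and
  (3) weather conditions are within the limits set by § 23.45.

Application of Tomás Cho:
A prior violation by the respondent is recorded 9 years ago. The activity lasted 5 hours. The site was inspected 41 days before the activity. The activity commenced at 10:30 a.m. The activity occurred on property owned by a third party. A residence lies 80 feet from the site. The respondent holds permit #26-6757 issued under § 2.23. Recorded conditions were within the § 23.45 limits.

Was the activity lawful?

Yes — lawful.

(i) no residence in 100 ft — not satisfied.
(ii) ≤ 6 hrs duration — met.
(iii) holds permit — met.
So (a) is not satisfied (F AND T AND T).
(b) site inspected — holds.
(1): F OR T → true.
(2) not (own property) — satisfied.
(3) weather ok — satisfied.
So Overall is satisfied (T AND T AND T).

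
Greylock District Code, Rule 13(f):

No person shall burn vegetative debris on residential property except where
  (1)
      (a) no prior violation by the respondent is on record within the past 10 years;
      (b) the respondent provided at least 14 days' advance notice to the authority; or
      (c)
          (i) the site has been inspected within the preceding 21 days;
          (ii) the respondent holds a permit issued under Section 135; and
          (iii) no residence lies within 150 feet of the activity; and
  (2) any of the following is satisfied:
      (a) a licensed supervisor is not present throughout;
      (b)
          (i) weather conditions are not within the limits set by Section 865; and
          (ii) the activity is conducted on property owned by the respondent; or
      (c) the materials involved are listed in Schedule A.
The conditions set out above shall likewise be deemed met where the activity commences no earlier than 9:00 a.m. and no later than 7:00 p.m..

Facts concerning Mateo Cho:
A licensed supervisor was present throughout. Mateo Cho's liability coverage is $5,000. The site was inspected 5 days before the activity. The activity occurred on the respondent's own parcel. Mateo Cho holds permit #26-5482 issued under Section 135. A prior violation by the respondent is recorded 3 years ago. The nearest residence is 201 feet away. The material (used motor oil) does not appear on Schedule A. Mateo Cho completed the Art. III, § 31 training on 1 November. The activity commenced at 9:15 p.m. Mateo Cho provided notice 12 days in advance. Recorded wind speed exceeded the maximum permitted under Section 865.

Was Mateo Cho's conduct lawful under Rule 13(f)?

(a) no prior violation — not met.
(b) ≥14 days' notice — fails.
(i) site inspected — satisfied.
(ii) holds permit — satisfied.
(iii) no residence in 150 ft — satisfied.
So (c) is satisfied (T AND T AND T).
(1) = F OR F OR T = true.
(a) not (supervisor present) — fails.
(i) not (weather ok) — met.
(ii) own property — satisfied.
So (b) is satisfied (T AND T).
(c) Schedule A material — fails.
(2): F OR T OR F → true.
Overall = T AND T = true.
Exception (start within hours) — not satisfied.
Result: main true OR exception false → true.

Yes — lawful.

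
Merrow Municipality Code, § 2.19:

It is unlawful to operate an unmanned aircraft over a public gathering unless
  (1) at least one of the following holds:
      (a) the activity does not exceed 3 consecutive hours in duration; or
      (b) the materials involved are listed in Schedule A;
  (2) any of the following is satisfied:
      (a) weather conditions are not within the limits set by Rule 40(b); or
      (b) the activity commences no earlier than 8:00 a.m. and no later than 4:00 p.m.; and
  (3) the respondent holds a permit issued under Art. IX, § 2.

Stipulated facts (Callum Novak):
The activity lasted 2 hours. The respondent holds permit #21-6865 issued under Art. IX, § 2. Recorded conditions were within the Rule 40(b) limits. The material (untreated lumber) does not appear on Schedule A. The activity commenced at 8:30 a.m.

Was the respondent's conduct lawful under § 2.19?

Yes — lawful.

(a) ≤ 3 hrs duration — satisfied.
(b) Schedule A material — fails.
(1) = T OR F = true.
(a) not (weather ok) — fails.
(b) start within hours — satisfied.
So (2) is satisfied (F OR T).
(3) holds permit — holds.
Overall = T AND T AND T = true.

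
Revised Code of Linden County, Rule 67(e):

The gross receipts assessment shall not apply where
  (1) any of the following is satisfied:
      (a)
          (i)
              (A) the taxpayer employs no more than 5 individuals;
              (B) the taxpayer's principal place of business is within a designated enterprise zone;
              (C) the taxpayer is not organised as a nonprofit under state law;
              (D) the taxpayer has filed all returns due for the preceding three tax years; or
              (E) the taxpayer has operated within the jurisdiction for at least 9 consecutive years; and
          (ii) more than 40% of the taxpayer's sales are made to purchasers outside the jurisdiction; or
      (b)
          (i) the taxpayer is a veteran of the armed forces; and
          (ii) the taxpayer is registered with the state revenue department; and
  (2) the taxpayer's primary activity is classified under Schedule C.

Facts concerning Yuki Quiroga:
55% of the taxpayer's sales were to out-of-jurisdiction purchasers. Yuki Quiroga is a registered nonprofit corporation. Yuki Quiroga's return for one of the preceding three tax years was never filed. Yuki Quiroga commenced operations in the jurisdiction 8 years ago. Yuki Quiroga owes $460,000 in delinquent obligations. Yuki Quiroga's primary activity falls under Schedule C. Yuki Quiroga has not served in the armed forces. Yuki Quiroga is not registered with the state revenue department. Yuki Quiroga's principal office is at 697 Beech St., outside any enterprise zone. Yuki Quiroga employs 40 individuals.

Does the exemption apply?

(A) ≤ 5 employees — fails.
(B) in enterprise zone — not met.
(C) not (nonprofit) — not satisfied.
(D) returns current — not satisfied.
(E) ≥ 9 yrs in jurisdiction — not met.
(i) = F OR F OR F OR F OR F = false.
(ii) >40% out-of-jur. sales — satisfied.
(a): F AND T → false.
(i) veteran — not satisfied.
(ii) state-registered — not satisfied.
(b) = F AND F = false.
(1): F OR F → false.
(2) Schedule C activity — met.
Overall: F AND T → false.

No — not exempt.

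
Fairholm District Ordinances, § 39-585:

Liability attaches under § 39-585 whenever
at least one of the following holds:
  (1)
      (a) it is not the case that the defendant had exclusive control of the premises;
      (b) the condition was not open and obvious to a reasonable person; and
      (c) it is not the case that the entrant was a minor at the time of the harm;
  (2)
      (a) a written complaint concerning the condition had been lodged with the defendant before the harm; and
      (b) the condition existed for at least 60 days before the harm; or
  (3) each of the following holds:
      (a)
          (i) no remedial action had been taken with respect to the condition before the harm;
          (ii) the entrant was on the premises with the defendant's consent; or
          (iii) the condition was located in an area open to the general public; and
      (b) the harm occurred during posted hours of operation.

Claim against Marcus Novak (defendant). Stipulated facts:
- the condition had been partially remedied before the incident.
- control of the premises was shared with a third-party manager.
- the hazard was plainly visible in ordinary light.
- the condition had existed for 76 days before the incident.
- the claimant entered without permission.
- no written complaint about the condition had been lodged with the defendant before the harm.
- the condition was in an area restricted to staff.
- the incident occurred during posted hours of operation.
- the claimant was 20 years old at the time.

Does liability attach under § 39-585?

No — not liable.

(a) not (exclusive control) — met.
(b) not open/obvious — not satisfied.
(c) not (entrant a minor) — holds.
(1) = T AND F AND T = false.
(a) complaint lodged — not met.
(b) condition ≥60 days old — met.
So (2) is not satisfied (F AND T).
(i) no remedial action — not satisfied.
(ii) consent to enter — not satisfied.
(iii) public area — not met.
(a): F OR F OR F → false.
(b) during posted hours — holds.
(3): F AND T → false.
Overall: F OR F OR F → false.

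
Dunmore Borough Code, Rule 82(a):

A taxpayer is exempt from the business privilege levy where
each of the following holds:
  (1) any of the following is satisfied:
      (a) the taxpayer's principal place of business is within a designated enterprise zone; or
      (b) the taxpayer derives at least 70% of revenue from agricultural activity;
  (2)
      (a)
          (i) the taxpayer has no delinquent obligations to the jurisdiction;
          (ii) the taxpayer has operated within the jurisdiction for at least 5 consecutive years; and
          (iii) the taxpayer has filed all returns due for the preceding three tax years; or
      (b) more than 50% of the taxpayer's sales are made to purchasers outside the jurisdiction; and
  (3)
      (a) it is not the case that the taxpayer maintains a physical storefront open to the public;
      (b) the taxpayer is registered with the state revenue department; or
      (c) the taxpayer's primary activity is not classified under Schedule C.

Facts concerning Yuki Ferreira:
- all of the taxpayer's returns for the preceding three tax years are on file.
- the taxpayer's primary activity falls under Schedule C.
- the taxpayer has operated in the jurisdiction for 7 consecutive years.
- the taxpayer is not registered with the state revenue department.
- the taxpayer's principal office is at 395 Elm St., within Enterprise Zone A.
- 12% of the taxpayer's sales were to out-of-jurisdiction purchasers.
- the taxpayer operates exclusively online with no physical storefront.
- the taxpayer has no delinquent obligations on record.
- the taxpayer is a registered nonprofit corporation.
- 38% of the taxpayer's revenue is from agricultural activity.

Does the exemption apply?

Yes — exempt.

(a) in enterprise zone — satisfied.
(b) ≥70% agricultural — fails.
So (1) is satisfied (T OR F).
(i) no delinquency — satisfied.
(ii) ≥ 5 yrs in jurisdiction — met.
(iii) returns current — met.
(a) = T AND T AND T = true.
(b) >50% out-of-jur. sales — not satisfied.
(2): T OR F → true.
(a) not (has storefront) — met.
(b) state-registered — fails.
(c) not (Schedule C activity) — not met.
(3) = T OR F OR F = true.
Overall = T AND T AND T = true.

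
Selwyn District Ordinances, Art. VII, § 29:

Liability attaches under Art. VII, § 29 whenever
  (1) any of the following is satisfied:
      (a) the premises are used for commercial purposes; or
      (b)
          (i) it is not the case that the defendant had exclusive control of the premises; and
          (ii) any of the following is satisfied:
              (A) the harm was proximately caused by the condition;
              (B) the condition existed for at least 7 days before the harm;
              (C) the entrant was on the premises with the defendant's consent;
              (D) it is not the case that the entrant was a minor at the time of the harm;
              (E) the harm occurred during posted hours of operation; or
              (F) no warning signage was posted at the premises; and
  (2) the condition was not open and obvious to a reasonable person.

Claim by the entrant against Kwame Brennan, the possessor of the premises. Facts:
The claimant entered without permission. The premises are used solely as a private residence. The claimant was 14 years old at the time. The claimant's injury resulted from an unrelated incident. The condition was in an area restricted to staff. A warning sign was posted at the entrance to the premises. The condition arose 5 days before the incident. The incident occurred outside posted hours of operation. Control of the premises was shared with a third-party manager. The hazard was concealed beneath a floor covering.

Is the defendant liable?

(a) commercial use — fails.
(i) not (exclusive control) — met.
(A) proximate cause — not met.
(B) condition ≥7 days old — fails.
(C) consent to enter — not satisfied.
(D) not (entrant a minor) — not satisfied.
(E) during posted hours — not met.
(F) no signage posted — not satisfied.
(ii): F OR F OR F OR F OR F OR F → false.
(b): T AND F → false.
So (1) is not satisfied (F OR F).
(2) not open/obvious — holds.
Overall: F AND T → false.

No — not liable.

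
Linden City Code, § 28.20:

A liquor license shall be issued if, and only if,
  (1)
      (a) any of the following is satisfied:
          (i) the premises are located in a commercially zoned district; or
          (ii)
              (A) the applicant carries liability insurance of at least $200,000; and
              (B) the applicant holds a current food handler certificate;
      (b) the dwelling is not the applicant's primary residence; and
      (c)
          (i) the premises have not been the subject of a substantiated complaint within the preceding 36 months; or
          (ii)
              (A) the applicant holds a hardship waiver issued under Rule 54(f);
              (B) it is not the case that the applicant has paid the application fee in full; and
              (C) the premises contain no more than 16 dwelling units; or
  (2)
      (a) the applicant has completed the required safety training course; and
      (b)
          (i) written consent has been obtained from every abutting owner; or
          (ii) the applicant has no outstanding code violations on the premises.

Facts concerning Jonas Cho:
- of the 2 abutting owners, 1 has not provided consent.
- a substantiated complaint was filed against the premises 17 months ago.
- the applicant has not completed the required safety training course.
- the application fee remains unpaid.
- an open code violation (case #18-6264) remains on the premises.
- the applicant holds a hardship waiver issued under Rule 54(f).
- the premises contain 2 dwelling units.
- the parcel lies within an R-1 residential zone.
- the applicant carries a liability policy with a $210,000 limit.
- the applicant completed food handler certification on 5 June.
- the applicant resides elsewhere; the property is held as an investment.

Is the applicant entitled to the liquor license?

(i) commercially zoned — not satisfied.
(A) insurance ≥ $200,000 — satisfied.
(B) food handler cert. — met.
(ii): T AND T → true.
So (a) is satisfied (F OR T).
(b) not (primary residence) — satisfied.
(i) no complaint in 36 mo. — not satisfied.
(A) hardship waiver — satisfied.
(B) not (fee paid) — holds.
(C) ≤ 16 units — holds.
(ii): T AND T AND T → true.
(c): F OR T → true.
(1): T AND T AND T → true.
(a) safety training — fails.
(i) all abutters consent — not satisfied.
(ii) no code violations — fails.
So (b) is not satisfied (F OR F).
(2): F AND F → false.
Overall = T OR F = true.

Yes — granted.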